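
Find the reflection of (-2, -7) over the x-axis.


Reflection across x-axis: (x, y) -> (x, -y)
(-2, -7) -> (-2, 7)

(-2, 7)


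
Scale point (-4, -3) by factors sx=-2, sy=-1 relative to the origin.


Scaling: (x*sx, y*sy) = (-4*-2, -3*-1) = (8, 3)

(8, 3)


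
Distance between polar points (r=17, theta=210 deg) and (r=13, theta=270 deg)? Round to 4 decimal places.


d = sqrt(r1^2 + r2^2 - 2*r1*r2*cos(t2-t1))
d = sqrt(17^2 + 13^2 - 2*17*13*cos(270-210)) = 15.3948

15.3948


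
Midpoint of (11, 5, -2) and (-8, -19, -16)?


Midpoint = ((11+-8)/2, (5+-19)/2, (-2+-16)/2) = (1.5, -7, -9)

(1.5, -7, -9)


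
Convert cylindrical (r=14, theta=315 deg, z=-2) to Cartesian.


x = 14 * cos(315) = 9.8995
y = 14 * sin(315) = -9.8995
z = -2

(9.8995, -9.8995, -2)


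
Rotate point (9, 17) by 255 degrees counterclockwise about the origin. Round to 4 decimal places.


x' = 9*cos(255) - 17*sin(255) = 14.0914
y' = 9*sin(255) + 17*cos(255) = -13.0933

(14.0914, -13.0933)


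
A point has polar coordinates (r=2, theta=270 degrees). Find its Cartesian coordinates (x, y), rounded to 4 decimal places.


x = 2 * cos(270) = 0
y = 2 * sin(270) = -2

(0, -2)


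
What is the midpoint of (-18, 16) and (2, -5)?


Midpoint = ((-18+2)/2, (16+-5)/2) = (-8, 5.5)

(-8, 5.5)


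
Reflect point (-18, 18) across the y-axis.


Reflection across y-axis: (x, y) -> (-x, y)
(-18, 18) -> (18, 18)

(18, 18)


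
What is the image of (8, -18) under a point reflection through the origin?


Reflection through origin: (x, y) -> (-x, -y)
(8, -18) -> (-8, 18)

(-8, 18)


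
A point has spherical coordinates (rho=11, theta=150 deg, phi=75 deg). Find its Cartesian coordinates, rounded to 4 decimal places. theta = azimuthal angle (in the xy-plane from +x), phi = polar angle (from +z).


x = 11 * sin(75) * cos(150) = -9.2017
y = 11 * sin(75) * sin(150) = 5.3126
z = 11 * cos(75) = 2.847

(-9.2017, 5.3126, 2.847)


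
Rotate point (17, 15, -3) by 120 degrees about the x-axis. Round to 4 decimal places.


x' = 17
y' = 15*cos(120) - -3*sin(120) = -4.9019
z' = 15*sin(120) + -3*cos(120) = 14.4904

(17, -4.9019, 14.4904)


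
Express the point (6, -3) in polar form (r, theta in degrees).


r = sqrt(6^2 + (-3)^2) = 6.7082
theta = atan2(-3, 6) = 333.4349 degrees

r = 6.7082, theta = 333.4349 degrees


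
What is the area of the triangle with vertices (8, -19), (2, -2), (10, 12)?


Area = |x1(y2-y3) + x2(y3-y1) + x3(y1-y2)| / 2
= |8*(-2-12) + 2*(12--19) + 10*(-19--2)| / 2
= 110

110


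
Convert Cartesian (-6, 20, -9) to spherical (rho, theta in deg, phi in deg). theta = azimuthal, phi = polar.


rho = sqrt((-6)^2 + 20^2 + (-9)^2) = 22.7376
theta = atan2(20, -6) = 106.6992 deg
phi = acos(-9/22.7376) = 113.3171 deg

rho = 22.7376, theta = 106.6992 deg, phi = 113.3171 deg


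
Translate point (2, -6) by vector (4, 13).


Translation: (x+dx, y+dy) = (2+4, -6+13) = (6, 7)

(6, 7)


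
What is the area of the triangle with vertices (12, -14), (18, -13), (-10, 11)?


Area = |x1(y2-y3) + x2(y3-y1) + x3(y1-y2)| / 2
= |12*(-13-11) + 18*(11--14) + -10*(-14--13)| / 2
= 86

86


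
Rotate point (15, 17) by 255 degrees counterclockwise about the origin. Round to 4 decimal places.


x' = 15*cos(255) - 17*sin(255) = 12.5385
y' = 15*sin(255) + 17*cos(255) = -18.8888

(12.5385, -18.8888)


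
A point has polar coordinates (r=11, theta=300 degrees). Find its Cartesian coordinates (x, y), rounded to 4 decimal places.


x = 11 * cos(300) = 5.5
y = 11 * sin(300) = -9.5263

(5.5, -9.5263)


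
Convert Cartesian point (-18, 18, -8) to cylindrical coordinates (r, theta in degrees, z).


r = sqrt((-18)^2 + 18^2) = 25.4558
theta = atan2(18, -18) = 135 deg
z = -8

r = 25.4558, theta = 135 deg, z = -8


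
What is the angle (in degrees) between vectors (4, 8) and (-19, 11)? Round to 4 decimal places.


dot = 4*-19 + 8*11 = 12
|u| = 8.9443, |v| = 21.9545
cos(angle) = 0.0611
angle = 86.4965 degrees

86.4965 degrees


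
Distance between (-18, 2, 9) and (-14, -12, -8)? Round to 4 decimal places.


d = sqrt((-14--18)^2 + (-12-2)^2 + (-8-9)^2) = 22.383

22.383


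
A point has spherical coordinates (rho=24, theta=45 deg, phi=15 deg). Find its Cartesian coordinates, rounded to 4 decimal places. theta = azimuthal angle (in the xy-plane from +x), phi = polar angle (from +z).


x = 24 * sin(15) * cos(45) = 4.3923
y = 24 * sin(15) * sin(45) = 4.3923
z = 24 * cos(15) = 23.1822

(4.3923, 4.3923, 23.1822)


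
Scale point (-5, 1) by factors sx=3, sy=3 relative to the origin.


Scaling: (x*sx, y*sy) = (-5*3, 1*3) = (-15, 3)

(-15, 3)


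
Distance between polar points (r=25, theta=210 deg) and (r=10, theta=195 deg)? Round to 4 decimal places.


d = sqrt(r1^2 + r2^2 - 2*r1*r2*cos(t2-t1))
d = sqrt(25^2 + 10^2 - 2*25*10*cos(195-210)) = 15.5575

15.5575


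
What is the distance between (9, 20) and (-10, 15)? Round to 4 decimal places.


d = sqrt((-10-9)^2 + (15-20)^2) = 19.6469

19.6469


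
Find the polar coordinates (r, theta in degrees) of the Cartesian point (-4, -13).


r = sqrt((-4)^2 + (-13)^2) = 13.6015
theta = atan2(-13, -4) = 252.8973 degrees

r = 13.6015, theta = 252.8973 degrees


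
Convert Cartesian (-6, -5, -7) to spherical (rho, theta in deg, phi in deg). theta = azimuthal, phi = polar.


rho = sqrt((-6)^2 + (-5)^2 + (-7)^2) = 10.4881
theta = atan2(-5, -6) = 219.8056 deg
phi = acos(-7/10.4881) = 131.8685 deg

rho = 10.4881, theta = 219.8056 deg, phi = 131.8685 deg


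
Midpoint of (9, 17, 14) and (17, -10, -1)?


Midpoint = ((9+17)/2, (17+-10)/2, (14+-1)/2) = (13, 3.5, 6.5)

(13, 3.5, 6.5)


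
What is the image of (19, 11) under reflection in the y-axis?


Reflection across y-axis: (x, y) -> (-x, y)
(19, 11) -> (-19, 11)

(-19, 11)


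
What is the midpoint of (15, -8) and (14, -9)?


Midpoint = ((15+14)/2, (-8+-9)/2) = (14.5, -8.5)

(14.5, -8.5)


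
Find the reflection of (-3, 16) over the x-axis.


Reflection across x-axis: (x, y) -> (x, -y)
(-3, 16) -> (-3, -16)

(-3, -16)


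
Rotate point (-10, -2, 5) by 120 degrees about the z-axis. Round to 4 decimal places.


x' = -10*cos(120) - -2*sin(120) = 6.7321
y' = -10*sin(120) + -2*cos(120) = -7.6603
z' = 5

(6.7321, -7.6603, 5)


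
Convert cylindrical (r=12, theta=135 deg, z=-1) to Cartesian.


x = 12 * cos(135) = -8.4853
y = 12 * sin(135) = 8.4853
z = -1

(-8.4853, 8.4853, -1)


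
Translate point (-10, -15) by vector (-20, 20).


Translation: (x+dx, y+dy) = (-10+-20, -15+20) = (-30, 5)

(-30, 5)


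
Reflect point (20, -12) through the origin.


Reflection through origin: (x, y) -> (-x, -y)
(20, -12) -> (-20, 12)

(-20, 12)


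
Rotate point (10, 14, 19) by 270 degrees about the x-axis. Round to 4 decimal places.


x' = 10
y' = 14*cos(270) - 19*sin(270) = 19
z' = 14*sin(270) + 19*cos(270) = -14

(10, 19, -14)


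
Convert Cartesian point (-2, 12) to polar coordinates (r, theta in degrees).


r = sqrt((-2)^2 + 12^2) = 12.1655
theta = atan2(12, -2) = 99.4623 degrees

r = 12.1655, theta = 99.4623 degrees


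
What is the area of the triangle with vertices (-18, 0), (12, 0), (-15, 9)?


Area = |x1(y2-y3) + x2(y3-y1) + x3(y1-y2)| / 2
= |-18*(0-9) + 12*(9-0) + -15*(0-0)| / 2
= 135

135


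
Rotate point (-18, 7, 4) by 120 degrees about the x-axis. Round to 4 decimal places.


x' = -18
y' = 7*cos(120) - 4*sin(120) = -6.9641
z' = 7*sin(120) + 4*cos(120) = 4.0622

(-18, -6.9641, 4.0622)


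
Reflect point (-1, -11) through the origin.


Reflection through origin: (x, y) -> (-x, -y)
(-1, -11) -> (1, 11)

(1, 11)


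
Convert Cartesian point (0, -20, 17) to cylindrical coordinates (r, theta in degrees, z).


r = sqrt(0^2 + (-20)^2) = 20
theta = atan2(-20, 0) = 270 deg
z = 17

r = 20, theta = 270 deg, z = 17


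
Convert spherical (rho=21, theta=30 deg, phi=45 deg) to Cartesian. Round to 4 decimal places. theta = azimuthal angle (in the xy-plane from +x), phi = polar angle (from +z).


x = 21 * sin(45) * cos(30) = 12.8598
y = 21 * sin(45) * sin(30) = 7.4246
z = 21 * cos(45) = 14.8492

(12.8598, 7.4246, 14.8492)


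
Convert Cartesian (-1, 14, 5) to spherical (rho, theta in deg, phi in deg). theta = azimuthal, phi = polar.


rho = sqrt((-1)^2 + 14^2 + 5^2) = 14.8997
theta = atan2(14, -1) = 94.0856 deg
phi = acos(5/14.8997) = 70.3923 deg

rho = 14.8997, theta = 94.0856 deg, phi = 70.3923 deg


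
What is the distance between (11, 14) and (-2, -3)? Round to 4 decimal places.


d = sqrt((-2-11)^2 + (-3-14)^2) = 21.4009

21.4009


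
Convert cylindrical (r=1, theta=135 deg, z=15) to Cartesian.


x = 1 * cos(135) = -0.7071
y = 1 * sin(135) = 0.7071
z = 15

(-0.7071, 0.7071, 15)


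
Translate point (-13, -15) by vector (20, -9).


Translation: (x+dx, y+dy) = (-13+20, -15+-9) = (7, -24)

(7, -24)


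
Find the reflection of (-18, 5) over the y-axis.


Reflection across y-axis: (x, y) -> (-x, y)
(-18, 5) -> (18, 5)

(18, 5)


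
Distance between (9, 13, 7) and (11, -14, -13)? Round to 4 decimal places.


d = sqrt((11-9)^2 + (-14-13)^2 + (-13-7)^2) = 33.6601

33.6601


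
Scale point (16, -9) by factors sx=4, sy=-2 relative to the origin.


Scaling: (x*sx, y*sy) = (16*4, -9*-2) = (64, 18)

(64, 18)


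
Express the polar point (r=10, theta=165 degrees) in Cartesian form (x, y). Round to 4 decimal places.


x = 10 * cos(165) = -9.6593
y = 10 * sin(165) = 2.5882

(-9.6593, 2.5882)


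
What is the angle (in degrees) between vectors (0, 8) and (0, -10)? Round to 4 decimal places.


dot = 0*0 + 8*-10 = -80
|u| = 8, |v| = 10
cos(angle) = -1
angle = 180 degrees

180 degrees


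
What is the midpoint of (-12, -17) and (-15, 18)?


Midpoint = ((-12+-15)/2, (-17+18)/2) = (-13.5, 0.5)

(-13.5, 0.5)


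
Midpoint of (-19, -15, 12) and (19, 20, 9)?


Midpoint = ((-19+19)/2, (-15+20)/2, (12+9)/2) = (0, 2.5, 10.5)

(0, 2.5, 10.5)


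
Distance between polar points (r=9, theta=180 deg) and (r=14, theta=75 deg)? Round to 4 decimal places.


d = sqrt(r1^2 + r2^2 - 2*r1*r2*cos(t2-t1))
d = sqrt(9^2 + 14^2 - 2*9*14*cos(75-180)) = 18.4993

18.4993


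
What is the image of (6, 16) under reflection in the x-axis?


Reflection across x-axis: (x, y) -> (x, -y)
(6, 16) -> (6, -16)

(6, -16)


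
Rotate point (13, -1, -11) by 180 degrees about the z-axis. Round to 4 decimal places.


x' = 13*cos(180) - -1*sin(180) = -13
y' = 13*sin(180) + -1*cos(180) = 1
z' = -11

(-13, 1, -11)


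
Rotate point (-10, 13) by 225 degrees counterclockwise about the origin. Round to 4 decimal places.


x' = -10*cos(225) - 13*sin(225) = 16.2635
y' = -10*sin(225) + 13*cos(225) = -2.1213

(16.2635, -2.1213)


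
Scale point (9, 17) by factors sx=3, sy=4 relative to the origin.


Scaling: (x*sx, y*sy) = (9*3, 17*4) = (27, 68)

(27, 68)


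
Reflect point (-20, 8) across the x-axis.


Reflection across x-axis: (x, y) -> (x, -y)
(-20, 8) -> (-20, -8)

(-20, -8)


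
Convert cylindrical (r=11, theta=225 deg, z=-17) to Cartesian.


x = 11 * cos(225) = -7.7782
y = 11 * sin(225) = -7.7782
z = -17

(-7.7782, -7.7782, -17)


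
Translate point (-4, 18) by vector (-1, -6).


Translation: (x+dx, y+dy) = (-4+-1, 18+-6) = (-5, 12)

(-5, 12)


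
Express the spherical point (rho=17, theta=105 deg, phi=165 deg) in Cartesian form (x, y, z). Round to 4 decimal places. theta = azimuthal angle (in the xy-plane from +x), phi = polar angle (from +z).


x = 17 * sin(165) * cos(105) = -1.1388
y = 17 * sin(165) * sin(105) = 4.25
z = 17 * cos(165) = -16.4207

(-1.1388, 4.25, -16.4207)


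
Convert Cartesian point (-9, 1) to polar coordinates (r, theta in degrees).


r = sqrt((-9)^2 + 1^2) = 9.0554
theta = atan2(1, -9) = 173.6598 degrees

r = 9.0554, theta = 173.6598 degrees


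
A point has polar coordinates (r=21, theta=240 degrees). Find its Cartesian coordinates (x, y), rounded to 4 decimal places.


x = 21 * cos(240) = -10.5
y = 21 * sin(240) = -18.1865

(-10.5, -18.1865)


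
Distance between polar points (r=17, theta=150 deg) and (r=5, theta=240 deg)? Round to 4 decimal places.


d = sqrt(r1^2 + r2^2 - 2*r1*r2*cos(t2-t1))
d = sqrt(17^2 + 5^2 - 2*17*5*cos(240-150)) = 17.72

17.72


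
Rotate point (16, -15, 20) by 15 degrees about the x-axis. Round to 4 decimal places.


x' = 16
y' = -15*cos(15) - 20*sin(15) = -19.6653
z' = -15*sin(15) + 20*cos(15) = 15.4362

(16, -19.6653, 15.4362)


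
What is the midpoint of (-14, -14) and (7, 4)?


Midpoint = ((-14+7)/2, (-14+4)/2) = (-3.5, -5)

(-3.5, -5)


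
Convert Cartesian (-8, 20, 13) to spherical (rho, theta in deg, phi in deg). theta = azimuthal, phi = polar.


rho = sqrt((-8)^2 + 20^2 + 13^2) = 25.1595
theta = atan2(20, -8) = 111.8014 deg
phi = acos(13/25.1595) = 58.8886 deg

rho = 25.1595, theta = 111.8014 deg, phi = 58.8886 deg


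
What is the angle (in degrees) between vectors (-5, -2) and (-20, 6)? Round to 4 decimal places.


dot = -5*-20 + -2*6 = 88
|u| = 5.3852, |v| = 20.8806
cos(angle) = 0.7826
angle = 38.5007 degrees

38.5007 degrees


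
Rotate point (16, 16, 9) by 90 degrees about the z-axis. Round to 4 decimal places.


x' = 16*cos(90) - 16*sin(90) = -16
y' = 16*sin(90) + 16*cos(90) = 16
z' = 9

(-16, 16, 9)


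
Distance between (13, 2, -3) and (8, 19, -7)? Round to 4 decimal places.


d = sqrt((8-13)^2 + (19-2)^2 + (-7--3)^2) = 18.1659

18.1659


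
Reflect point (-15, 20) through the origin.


Reflection through origin: (x, y) -> (-x, -y)
(-15, 20) -> (15, -20)

(15, -20)


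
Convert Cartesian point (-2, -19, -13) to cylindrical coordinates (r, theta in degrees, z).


r = sqrt((-2)^2 + (-19)^2) = 19.105
theta = atan2(-19, -2) = 263.991 deg
z = -13

r = 19.105, theta = 263.991 deg, z = -13


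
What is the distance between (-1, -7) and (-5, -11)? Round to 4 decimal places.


d = sqrt((-5--1)^2 + (-11--7)^2) = 5.6569

5.6569


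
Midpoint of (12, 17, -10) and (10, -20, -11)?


Midpoint = ((12+10)/2, (17+-20)/2, (-10+-11)/2) = (11, -1.5, -10.5)

(11, -1.5, -10.5)


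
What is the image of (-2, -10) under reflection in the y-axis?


Reflection across y-axis: (x, y) -> (-x, y)
(-2, -10) -> (2, -10)

(2, -10)


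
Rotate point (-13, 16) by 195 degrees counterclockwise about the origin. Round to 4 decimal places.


x' = -13*cos(195) - 16*sin(195) = 16.6981
y' = -13*sin(195) + 16*cos(195) = -12.0902

(16.6981, -12.0902)


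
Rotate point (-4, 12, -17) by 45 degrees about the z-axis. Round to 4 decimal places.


x' = -4*cos(45) - 12*sin(45) = -11.3137
y' = -4*sin(45) + 12*cos(45) = 5.6569
z' = -17

(-11.3137, 5.6569, -17)


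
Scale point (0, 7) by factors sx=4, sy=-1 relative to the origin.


Scaling: (x*sx, y*sy) = (0*4, 7*-1) = (0, -7)

(0, -7)


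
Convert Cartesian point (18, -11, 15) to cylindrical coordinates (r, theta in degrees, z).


r = sqrt(18^2 + (-11)^2) = 21.095
theta = atan2(-11, 18) = 328.5704 deg
z = 15

r = 21.095, theta = 328.5704 deg, z = 15


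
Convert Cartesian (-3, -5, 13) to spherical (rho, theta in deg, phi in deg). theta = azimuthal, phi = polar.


rho = sqrt((-3)^2 + (-5)^2 + 13^2) = 14.2478
theta = atan2(-5, -3) = 239.0362 deg
phi = acos(13/14.2478) = 24.1579 deg

rho = 14.2478, theta = 239.0362 deg, phi = 24.1579 deg


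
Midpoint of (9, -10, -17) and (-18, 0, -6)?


Midpoint = ((9+-18)/2, (-10+0)/2, (-17+-6)/2) = (-4.5, -5, -11.5)

(-4.5, -5, -11.5)


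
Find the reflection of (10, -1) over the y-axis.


Reflection across y-axis: (x, y) -> (-x, y)
(10, -1) -> (-10, -1)

(-10, -1)


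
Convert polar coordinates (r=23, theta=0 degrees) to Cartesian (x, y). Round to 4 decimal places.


x = 23 * cos(0) = 23
y = 23 * sin(0) = 0

(23, 0)


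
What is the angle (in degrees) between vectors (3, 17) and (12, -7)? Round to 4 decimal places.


dot = 3*12 + 17*-7 = -83
|u| = 17.2627, |v| = 13.8924
cos(angle) = -0.3461
angle = 110.2485 degrees

110.2485 degrees


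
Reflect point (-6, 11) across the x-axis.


Reflection across x-axis: (x, y) -> (x, -y)
(-6, 11) -> (-6, -11)

(-6, -11)


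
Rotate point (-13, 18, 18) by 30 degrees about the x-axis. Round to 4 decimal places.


x' = -13
y' = 18*cos(30) - 18*sin(30) = 6.5885
z' = 18*sin(30) + 18*cos(30) = 24.5885

(-13, 6.5885, 24.5885)


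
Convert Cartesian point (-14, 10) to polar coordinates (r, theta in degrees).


r = sqrt((-14)^2 + 10^2) = 17.2047
theta = atan2(10, -14) = 144.4623 degrees

r = 17.2047, theta = 144.4623 degrees


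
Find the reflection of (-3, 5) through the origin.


Reflection through origin: (x, y) -> (-x, -y)
(-3, 5) -> (3, -5)

(3, -5)


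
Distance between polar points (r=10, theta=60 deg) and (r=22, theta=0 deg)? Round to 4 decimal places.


d = sqrt(r1^2 + r2^2 - 2*r1*r2*cos(t2-t1))
d = sqrt(10^2 + 22^2 - 2*10*22*cos(0-60)) = 19.0788

19.0788


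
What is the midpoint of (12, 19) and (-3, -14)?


Midpoint = ((12+-3)/2, (19+-14)/2) = (4.5, 2.5)

(4.5, 2.5)


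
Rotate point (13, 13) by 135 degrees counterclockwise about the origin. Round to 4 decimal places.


x' = 13*cos(135) - 13*sin(135) = -18.3848
y' = 13*sin(135) + 13*cos(135) = 0

(-18.3848, 0)


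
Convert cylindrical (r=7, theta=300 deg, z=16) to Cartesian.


x = 7 * cos(300) = 3.5
y = 7 * sin(300) = -6.0622
z = 16

(3.5, -6.0622, 16)


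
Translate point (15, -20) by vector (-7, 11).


Translation: (x+dx, y+dy) = (15+-7, -20+11) = (8, -9)

(8, -9)


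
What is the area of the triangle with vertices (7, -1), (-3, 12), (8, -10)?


Area = |x1(y2-y3) + x2(y3-y1) + x3(y1-y2)| / 2
= |7*(12--10) + -3*(-10--1) + 8*(-1-12)| / 2
= 38.5

38.5


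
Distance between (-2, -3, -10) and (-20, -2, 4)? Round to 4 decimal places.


d = sqrt((-20--2)^2 + (-2--3)^2 + (4--10)^2) = 22.8254

22.8254


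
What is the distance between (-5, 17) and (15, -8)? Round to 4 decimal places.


d = sqrt((15--5)^2 + (-8-17)^2) = 32.0156

32.0156


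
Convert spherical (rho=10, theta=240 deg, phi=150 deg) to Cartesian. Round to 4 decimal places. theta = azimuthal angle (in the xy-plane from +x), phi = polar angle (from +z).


x = 10 * sin(150) * cos(240) = -2.5
y = 10 * sin(150) * sin(240) = -4.3301
z = 10 * cos(150) = -8.6603

(-2.5, -4.3301, -8.6603)


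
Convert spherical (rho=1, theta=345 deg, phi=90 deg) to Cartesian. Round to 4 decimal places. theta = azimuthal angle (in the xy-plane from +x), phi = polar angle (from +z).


x = 1 * sin(90) * cos(345) = 0.9659
y = 1 * sin(90) * sin(345) = -0.2588
z = 1 * cos(90) = 0

(0.9659, -0.2588, 0)


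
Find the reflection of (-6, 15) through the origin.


Reflection through origin: (x, y) -> (-x, -y)
(-6, 15) -> (6, -15)

(6, -15)


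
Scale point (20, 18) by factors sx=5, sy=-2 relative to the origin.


Scaling: (x*sx, y*sy) = (20*5, 18*-2) = (100, -36)

(100, -36)


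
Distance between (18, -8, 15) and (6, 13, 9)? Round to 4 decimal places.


d = sqrt((6-18)^2 + (13--8)^2 + (9-15)^2) = 24.9199

24.9199


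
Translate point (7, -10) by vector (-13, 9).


Translation: (x+dx, y+dy) = (7+-13, -10+9) = (-6, -1)

(-6, -1)


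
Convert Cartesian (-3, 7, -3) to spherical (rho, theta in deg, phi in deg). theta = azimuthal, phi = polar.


rho = sqrt((-3)^2 + 7^2 + (-3)^2) = 8.1854
theta = atan2(7, -3) = 113.1986 deg
phi = acos(-3/8.1854) = 111.5004 deg

rho = 8.1854, theta = 113.1986 deg, phi = 111.5004 deg


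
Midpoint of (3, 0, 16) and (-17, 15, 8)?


Midpoint = ((3+-17)/2, (0+15)/2, (16+8)/2) = (-7, 7.5, 12)

(-7, 7.5, 12)


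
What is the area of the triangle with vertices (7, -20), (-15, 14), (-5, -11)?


Area = |x1(y2-y3) + x2(y3-y1) + x3(y1-y2)| / 2
= |7*(14--11) + -15*(-11--20) + -5*(-20-14)| / 2
= 105

105


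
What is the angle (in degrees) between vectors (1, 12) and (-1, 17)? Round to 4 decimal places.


dot = 1*-1 + 12*17 = 203
|u| = 12.0416, |v| = 17.0294
cos(angle) = 0.9899
angle = 8.1301 degrees

8.1301 degrees


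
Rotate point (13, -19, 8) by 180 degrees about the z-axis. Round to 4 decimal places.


x' = 13*cos(180) - -19*sin(180) = -13
y' = 13*sin(180) + -19*cos(180) = 19
z' = 8

(-13, 19, 8)


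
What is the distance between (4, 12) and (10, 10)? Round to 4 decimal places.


d = sqrt((10-4)^2 + (10-12)^2) = 6.3246

6.3246


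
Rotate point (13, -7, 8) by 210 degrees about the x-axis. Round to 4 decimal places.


x' = 13
y' = -7*cos(210) - 8*sin(210) = 10.0622
z' = -7*sin(210) + 8*cos(210) = -3.4282

(13, 10.0622, -3.4282)


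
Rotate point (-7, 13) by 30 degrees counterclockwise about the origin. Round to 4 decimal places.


x' = -7*cos(30) - 13*sin(30) = -12.5622
y' = -7*sin(30) + 13*cos(30) = 7.7583

(-12.5622, 7.7583)


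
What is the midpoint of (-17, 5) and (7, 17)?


Midpoint = ((-17+7)/2, (5+17)/2) = (-5, 11)

(-5, 11)


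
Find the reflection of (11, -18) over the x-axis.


Reflection across x-axis: (x, y) -> (x, -y)
(11, -18) -> (11, 18)

(11, 18)


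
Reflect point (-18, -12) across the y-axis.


Reflection across y-axis: (x, y) -> (-x, y)
(-18, -12) -> (18, -12)

(18, -12)


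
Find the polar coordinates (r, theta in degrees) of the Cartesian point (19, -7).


r = sqrt(19^2 + (-7)^2) = 20.2485
theta = atan2(-7, 19) = 339.7751 degrees

r = 20.2485, theta = 339.7751 degrees


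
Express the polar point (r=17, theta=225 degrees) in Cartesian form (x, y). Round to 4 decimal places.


x = 17 * cos(225) = -12.0208
y = 17 * sin(225) = -12.0208

(-12.0208, -12.0208)


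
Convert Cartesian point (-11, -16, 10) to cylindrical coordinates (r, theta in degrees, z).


r = sqrt((-11)^2 + (-16)^2) = 19.4165
theta = atan2(-16, -11) = 235.4915 deg
z = 10

r = 19.4165, theta = 235.4915 deg, z = 10


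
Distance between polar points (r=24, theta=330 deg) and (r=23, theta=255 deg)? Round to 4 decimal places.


d = sqrt(r1^2 + r2^2 - 2*r1*r2*cos(t2-t1))
d = sqrt(24^2 + 23^2 - 2*24*23*cos(255-330)) = 28.6228

28.6228


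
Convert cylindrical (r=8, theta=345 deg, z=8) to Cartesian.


x = 8 * cos(345) = 7.7274
y = 8 * sin(345) = -2.0706
z = 8

(7.7274, -2.0706, 8)


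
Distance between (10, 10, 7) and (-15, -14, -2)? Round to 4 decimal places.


d = sqrt((-15-10)^2 + (-14-10)^2 + (-2-7)^2) = 35.805

35.805


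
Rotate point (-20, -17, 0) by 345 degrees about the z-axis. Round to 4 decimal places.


x' = -20*cos(345) - -17*sin(345) = -23.7184
y' = -20*sin(345) + -17*cos(345) = -11.2444
z' = 0

(-23.7184, -11.2444, 0)


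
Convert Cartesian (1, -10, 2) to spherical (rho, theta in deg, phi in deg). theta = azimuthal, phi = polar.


rho = sqrt(1^2 + (-10)^2 + 2^2) = 10.247
theta = atan2(-10, 1) = 275.7106 deg
phi = acos(2/10.247) = 78.7448 deg

rho = 10.247, theta = 275.7106 deg, phi = 78.7448 deg


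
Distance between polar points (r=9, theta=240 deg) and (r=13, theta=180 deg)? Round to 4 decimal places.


d = sqrt(r1^2 + r2^2 - 2*r1*r2*cos(t2-t1))
d = sqrt(9^2 + 13^2 - 2*9*13*cos(180-240)) = 11.5326

11.5326


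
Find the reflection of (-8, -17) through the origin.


Reflection through origin: (x, y) -> (-x, -y)
(-8, -17) -> (8, 17)

(8, 17)


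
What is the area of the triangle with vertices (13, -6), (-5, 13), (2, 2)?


Area = |x1(y2-y3) + x2(y3-y1) + x3(y1-y2)| / 2
= |13*(13-2) + -5*(2--6) + 2*(-6-13)| / 2
= 32.5

32.5


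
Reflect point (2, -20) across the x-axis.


Reflection across x-axis: (x, y) -> (x, -y)
(2, -20) -> (2, 20)

(2, 20)


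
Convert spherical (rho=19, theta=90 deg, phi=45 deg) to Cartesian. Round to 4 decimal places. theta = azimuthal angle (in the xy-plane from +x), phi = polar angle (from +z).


x = 19 * sin(45) * cos(90) = 0
y = 19 * sin(45) * sin(90) = 13.435
z = 19 * cos(45) = 13.435

(0, 13.435, 13.435)


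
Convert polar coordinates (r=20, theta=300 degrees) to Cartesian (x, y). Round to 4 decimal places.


x = 20 * cos(300) = 10
y = 20 * sin(300) = -17.3205

(10, -17.3205)


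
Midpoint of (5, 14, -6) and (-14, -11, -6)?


Midpoint = ((5+-14)/2, (14+-11)/2, (-6+-6)/2) = (-4.5, 1.5, -6)

(-4.5, 1.5, -6)


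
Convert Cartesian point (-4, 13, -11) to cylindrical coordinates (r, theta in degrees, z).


r = sqrt((-4)^2 + 13^2) = 13.6015
theta = atan2(13, -4) = 107.1027 deg
z = -11

r = 13.6015, theta = 107.1027 deg, z = -11


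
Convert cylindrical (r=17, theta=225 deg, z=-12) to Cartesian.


x = 17 * cos(225) = -12.0208
y = 17 * sin(225) = -12.0208
z = -12

(-12.0208, -12.0208, -12)


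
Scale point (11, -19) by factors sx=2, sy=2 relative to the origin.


Scaling: (x*sx, y*sy) = (11*2, -19*2) = (22, -38)

(22, -38)


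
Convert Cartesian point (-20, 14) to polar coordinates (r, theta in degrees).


r = sqrt((-20)^2 + 14^2) = 24.4131
theta = atan2(14, -20) = 145.008 degrees

r = 24.4131, theta = 145.008 degrees


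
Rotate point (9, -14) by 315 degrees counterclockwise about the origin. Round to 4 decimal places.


x' = 9*cos(315) - -14*sin(315) = -3.5355
y' = 9*sin(315) + -14*cos(315) = -16.2635

(-3.5355, -16.2635)


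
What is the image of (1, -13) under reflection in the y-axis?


Reflection across y-axis: (x, y) -> (-x, y)
(1, -13) -> (-1, -13)

(-1, -13)


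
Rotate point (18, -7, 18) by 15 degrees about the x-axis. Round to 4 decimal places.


x' = 18
y' = -7*cos(15) - 18*sin(15) = -11.4202
z' = -7*sin(15) + 18*cos(15) = 15.5749

(18, -11.4202, 15.5749)


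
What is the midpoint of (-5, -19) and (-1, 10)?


Midpoint = ((-5+-1)/2, (-19+10)/2) = (-3, -4.5)

(-3, -4.5)


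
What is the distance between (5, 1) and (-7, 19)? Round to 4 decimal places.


d = sqrt((-7-5)^2 + (19-1)^2) = 21.6333

21.6333


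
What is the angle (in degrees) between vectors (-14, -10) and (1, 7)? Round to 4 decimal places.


dot = -14*1 + -10*7 = -84
|u| = 17.2047, |v| = 7.0711
cos(angle) = -0.6905
angle = 133.6678 degrees

133.6678 degrees


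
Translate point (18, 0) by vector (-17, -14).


Translation: (x+dx, y+dy) = (18+-17, 0+-14) = (1, -14)

(1, -14)


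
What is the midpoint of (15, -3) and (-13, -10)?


Midpoint = ((15+-13)/2, (-3+-10)/2) = (1, -6.5)

(1, -6.5)


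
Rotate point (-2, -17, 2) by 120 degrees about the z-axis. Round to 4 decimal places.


x' = -2*cos(120) - -17*sin(120) = 15.7224
y' = -2*sin(120) + -17*cos(120) = 6.7679
z' = 2

(15.7224, 6.7679, 2)


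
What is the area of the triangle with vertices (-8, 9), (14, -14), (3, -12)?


Area = |x1(y2-y3) + x2(y3-y1) + x3(y1-y2)| / 2
= |-8*(-14--12) + 14*(-12-9) + 3*(9--14)| / 2
= 104.5

104.5


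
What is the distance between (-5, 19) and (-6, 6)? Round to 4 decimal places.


d = sqrt((-6--5)^2 + (6-19)^2) = 13.0384

13.0384


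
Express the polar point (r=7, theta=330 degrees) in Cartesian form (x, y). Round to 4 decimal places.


x = 7 * cos(330) = 6.0622
y = 7 * sin(330) = -3.5

(6.0622, -3.5)


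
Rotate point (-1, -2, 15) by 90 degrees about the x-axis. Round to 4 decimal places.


x' = -1
y' = -2*cos(90) - 15*sin(90) = -15
z' = -2*sin(90) + 15*cos(90) = -2

(-1, -15, -2)


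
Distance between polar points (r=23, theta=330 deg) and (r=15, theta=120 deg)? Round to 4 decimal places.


d = sqrt(r1^2 + r2^2 - 2*r1*r2*cos(t2-t1))
d = sqrt(23^2 + 15^2 - 2*23*15*cos(120-330)) = 36.7635

36.7635


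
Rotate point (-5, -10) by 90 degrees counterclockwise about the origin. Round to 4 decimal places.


x' = -5*cos(90) - -10*sin(90) = 10
y' = -5*sin(90) + -10*cos(90) = -5

(10, -5)


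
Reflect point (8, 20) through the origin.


Reflection through origin: (x, y) -> (-x, -y)
(8, 20) -> (-8, -20)

(-8, -20)


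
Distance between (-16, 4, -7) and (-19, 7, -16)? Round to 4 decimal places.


d = sqrt((-19--16)^2 + (7-4)^2 + (-16--7)^2) = 9.9499

9.9499


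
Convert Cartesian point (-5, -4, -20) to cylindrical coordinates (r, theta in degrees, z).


r = sqrt((-5)^2 + (-4)^2) = 6.4031
theta = atan2(-4, -5) = 218.6598 deg
z = -20

r = 6.4031, theta = 218.6598 deg, z = -20


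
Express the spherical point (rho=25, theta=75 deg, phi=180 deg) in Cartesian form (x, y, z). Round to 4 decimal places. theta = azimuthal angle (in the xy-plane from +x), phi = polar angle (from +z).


x = 25 * sin(180) * cos(75) = 0
y = 25 * sin(180) * sin(75) = 0
z = 25 * cos(180) = -25

(0, 0, -25)


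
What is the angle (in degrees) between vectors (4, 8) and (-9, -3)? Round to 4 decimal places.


dot = 4*-9 + 8*-3 = -60
|u| = 8.9443, |v| = 9.4868
cos(angle) = -0.7071
angle = 135 degrees

135 degrees


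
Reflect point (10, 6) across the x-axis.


Reflection across x-axis: (x, y) -> (x, -y)
(10, 6) -> (10, -6)

(10, -6)


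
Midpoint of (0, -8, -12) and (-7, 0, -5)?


Midpoint = ((0+-7)/2, (-8+0)/2, (-12+-5)/2) = (-3.5, -4, -8.5)

(-3.5, -4, -8.5)


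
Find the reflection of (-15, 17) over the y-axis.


Reflection across y-axis: (x, y) -> (-x, y)
(-15, 17) -> (15, 17)

(15, 17)


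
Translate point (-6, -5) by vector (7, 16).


Translation: (x+dx, y+dy) = (-6+7, -5+16) = (1, 11)

(1, 11)


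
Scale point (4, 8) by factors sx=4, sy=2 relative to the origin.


Scaling: (x*sx, y*sy) = (4*4, 8*2) = (16, 16)

(16, 16)


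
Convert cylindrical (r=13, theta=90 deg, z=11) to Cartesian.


x = 13 * cos(90) = 0
y = 13 * sin(90) = 13
z = 11

(0, 13, 11)


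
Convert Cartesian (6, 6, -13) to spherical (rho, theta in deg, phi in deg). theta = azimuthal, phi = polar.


rho = sqrt(6^2 + 6^2 + (-13)^2) = 15.5242
theta = atan2(6, 6) = 45 deg
phi = acos(-13/15.5242) = 146.867 deg

rho = 15.5242, theta = 45 deg, phi = 146.867 deg


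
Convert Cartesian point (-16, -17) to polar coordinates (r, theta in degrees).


r = sqrt((-16)^2 + (-17)^2) = 23.3452
theta = atan2(-17, -16) = 226.7357 degrees

r = 23.3452, theta = 226.7357 degrees


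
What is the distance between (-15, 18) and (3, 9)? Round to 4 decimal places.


d = sqrt((3--15)^2 + (9-18)^2) = 20.1246

20.1246


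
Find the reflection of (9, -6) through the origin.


Reflection through origin: (x, y) -> (-x, -y)
(9, -6) -> (-9, 6)

(-9, 6)


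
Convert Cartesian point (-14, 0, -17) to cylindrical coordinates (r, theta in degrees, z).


r = sqrt((-14)^2 + 0^2) = 14
theta = atan2(0, -14) = 180 deg
z = -17

r = 14, theta = 180 deg, z = -17


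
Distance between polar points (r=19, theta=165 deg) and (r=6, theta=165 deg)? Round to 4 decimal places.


d = sqrt(r1^2 + r2^2 - 2*r1*r2*cos(t2-t1))
d = sqrt(19^2 + 6^2 - 2*19*6*cos(165-165)) = 13

13


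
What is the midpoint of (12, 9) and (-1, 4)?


Midpoint = ((12+-1)/2, (9+4)/2) = (5.5, 6.5)

(5.5, 6.5)


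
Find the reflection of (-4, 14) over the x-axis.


Reflection across x-axis: (x, y) -> (x, -y)
(-4, 14) -> (-4, -14)

(-4, -14)


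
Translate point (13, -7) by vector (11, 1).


Translation: (x+dx, y+dy) = (13+11, -7+1) = (24, -6)

(24, -6)


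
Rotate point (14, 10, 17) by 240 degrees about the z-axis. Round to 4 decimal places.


x' = 14*cos(240) - 10*sin(240) = 1.6603
y' = 14*sin(240) + 10*cos(240) = -17.1244
z' = 17

(1.6603, -17.1244, 17)


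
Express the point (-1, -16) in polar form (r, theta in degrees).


r = sqrt((-1)^2 + (-16)^2) = 16.0312
theta = atan2(-16, -1) = 266.4237 degrees

r = 16.0312, theta = 266.4237 degrees


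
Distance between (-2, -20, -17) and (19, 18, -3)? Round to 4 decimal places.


d = sqrt((19--2)^2 + (18--20)^2 + (-3--17)^2) = 45.618

45.618


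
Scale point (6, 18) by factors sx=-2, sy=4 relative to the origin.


Scaling: (x*sx, y*sy) = (6*-2, 18*4) = (-12, 72)

(-12, 72)


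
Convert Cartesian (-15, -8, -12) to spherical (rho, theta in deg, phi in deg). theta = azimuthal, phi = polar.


rho = sqrt((-15)^2 + (-8)^2 + (-12)^2) = 20.8087
theta = atan2(-8, -15) = 208.0725 deg
phi = acos(-12/20.8087) = 125.2176 deg

rho = 20.8087, theta = 208.0725 deg, phi = 125.2176 deg


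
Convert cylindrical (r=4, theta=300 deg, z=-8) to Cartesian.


x = 4 * cos(300) = 2
y = 4 * sin(300) = -3.4641
z = -8

(2, -3.4641, -8)


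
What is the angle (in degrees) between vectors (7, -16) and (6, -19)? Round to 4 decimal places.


dot = 7*6 + -16*-19 = 346
|u| = 17.4642, |v| = 19.9249
cos(angle) = 0.9943
angle = 6.1038 degrees

6.1038 degrees


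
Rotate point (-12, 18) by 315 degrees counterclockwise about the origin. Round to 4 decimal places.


x' = -12*cos(315) - 18*sin(315) = 4.2426
y' = -12*sin(315) + 18*cos(315) = 21.2132

(4.2426, 21.2132)


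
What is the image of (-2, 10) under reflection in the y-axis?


Reflection across y-axis: (x, y) -> (-x, y)
(-2, 10) -> (2, 10)

(2, 10)


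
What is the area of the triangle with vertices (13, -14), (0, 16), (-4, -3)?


Area = |x1(y2-y3) + x2(y3-y1) + x3(y1-y2)| / 2
= |13*(16--3) + 0*(-3--14) + -4*(-14-16)| / 2
= 183.5

183.5


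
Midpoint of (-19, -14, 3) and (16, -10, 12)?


Midpoint = ((-19+16)/2, (-14+-10)/2, (3+12)/2) = (-1.5, -12, 7.5)

(-1.5, -12, 7.5)


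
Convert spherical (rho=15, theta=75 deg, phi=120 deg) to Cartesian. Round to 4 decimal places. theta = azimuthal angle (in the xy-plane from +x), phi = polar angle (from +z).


x = 15 * sin(120) * cos(75) = 3.3622
y = 15 * sin(120) * sin(75) = 12.5477
z = 15 * cos(120) = -7.5

(3.3622, 12.5477, -7.5)


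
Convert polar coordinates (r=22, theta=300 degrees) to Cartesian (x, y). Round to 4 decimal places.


x = 22 * cos(300) = 11
y = 22 * sin(300) = -19.0526

(11, -19.0526)


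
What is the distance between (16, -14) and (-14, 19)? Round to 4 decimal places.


d = sqrt((-14-16)^2 + (19--14)^2) = 44.5982

44.5982


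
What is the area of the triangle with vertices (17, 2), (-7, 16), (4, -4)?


Area = |x1(y2-y3) + x2(y3-y1) + x3(y1-y2)| / 2
= |17*(16--4) + -7*(-4-2) + 4*(2-16)| / 2
= 163

163


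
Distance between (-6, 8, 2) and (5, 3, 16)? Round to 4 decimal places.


d = sqrt((5--6)^2 + (3-8)^2 + (16-2)^2) = 18.4932

18.4932


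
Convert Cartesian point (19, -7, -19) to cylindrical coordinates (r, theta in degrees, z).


r = sqrt(19^2 + (-7)^2) = 20.2485
theta = atan2(-7, 19) = 339.7751 deg
z = -19

r = 20.2485, theta = 339.7751 deg, z = -19


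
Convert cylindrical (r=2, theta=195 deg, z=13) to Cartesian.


x = 2 * cos(195) = -1.9319
y = 2 * sin(195) = -0.5176
z = 13

(-1.9319, -0.5176, 13)


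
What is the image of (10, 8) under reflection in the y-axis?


Reflection across y-axis: (x, y) -> (-x, y)
(10, 8) -> (-10, 8)

(-10, 8)


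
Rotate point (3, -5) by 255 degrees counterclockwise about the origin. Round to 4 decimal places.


x' = 3*cos(255) - -5*sin(255) = -5.6061
y' = 3*sin(255) + -5*cos(255) = -1.6037

(-5.6061, -1.6037)


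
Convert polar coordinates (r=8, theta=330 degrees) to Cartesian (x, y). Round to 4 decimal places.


x = 8 * cos(330) = 6.9282
y = 8 * sin(330) = -4

(6.9282, -4)


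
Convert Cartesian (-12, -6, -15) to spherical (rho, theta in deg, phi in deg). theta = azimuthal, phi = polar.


rho = sqrt((-12)^2 + (-6)^2 + (-15)^2) = 20.1246
theta = atan2(-6, -12) = 206.5651 deg
phi = acos(-15/20.1246) = 138.1897 deg

rho = 20.1246, theta = 206.5651 deg, phi = 138.1897 deg


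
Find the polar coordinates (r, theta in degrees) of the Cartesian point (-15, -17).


r = sqrt((-15)^2 + (-17)^2) = 22.6716
theta = atan2(-17, -15) = 228.5763 degrees

r = 22.6716, theta = 228.5763 degrees


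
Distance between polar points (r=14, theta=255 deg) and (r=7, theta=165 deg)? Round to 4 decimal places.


d = sqrt(r1^2 + r2^2 - 2*r1*r2*cos(t2-t1))
d = sqrt(14^2 + 7^2 - 2*14*7*cos(165-255)) = 15.6525

15.6525


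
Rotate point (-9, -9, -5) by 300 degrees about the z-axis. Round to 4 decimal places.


x' = -9*cos(300) - -9*sin(300) = -12.2942
y' = -9*sin(300) + -9*cos(300) = 3.2942
z' = -5

(-12.2942, 3.2942, -5)


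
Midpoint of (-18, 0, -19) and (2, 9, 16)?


Midpoint = ((-18+2)/2, (0+9)/2, (-19+16)/2) = (-8, 4.5, -1.5)

(-8, 4.5, -1.5)


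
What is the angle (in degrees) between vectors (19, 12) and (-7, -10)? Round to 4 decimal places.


dot = 19*-7 + 12*-10 = -253
|u| = 22.4722, |v| = 12.2066
cos(angle) = -0.9223
angle = 157.2677 degrees

157.2677 degrees


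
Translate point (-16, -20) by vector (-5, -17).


Translation: (x+dx, y+dy) = (-16+-5, -20+-17) = (-21, -37)

(-21, -37)


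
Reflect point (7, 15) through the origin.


Reflection through origin: (x, y) -> (-x, -y)
(7, 15) -> (-7, -15)

(-7, -15)


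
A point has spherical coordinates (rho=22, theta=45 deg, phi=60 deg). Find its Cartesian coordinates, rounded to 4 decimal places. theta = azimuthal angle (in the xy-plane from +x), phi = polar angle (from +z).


x = 22 * sin(60) * cos(45) = 13.4722
y = 22 * sin(60) * sin(45) = 13.4722
z = 22 * cos(60) = 11

(13.4722, 13.4722, 11)


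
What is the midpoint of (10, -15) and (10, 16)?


Midpoint = ((10+10)/2, (-15+16)/2) = (10, 0.5)

(10, 0.5)


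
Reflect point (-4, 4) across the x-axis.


Reflection across x-axis: (x, y) -> (x, -y)
(-4, 4) -> (-4, -4)

(-4, -4)


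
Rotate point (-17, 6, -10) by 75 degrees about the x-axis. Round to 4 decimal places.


x' = -17
y' = 6*cos(75) - -10*sin(75) = 11.2122
z' = 6*sin(75) + -10*cos(75) = 3.2074

(-17, 11.2122, 3.2074)


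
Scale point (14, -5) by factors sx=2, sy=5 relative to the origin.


Scaling: (x*sx, y*sy) = (14*2, -5*5) = (28, -25)

(28, -25)


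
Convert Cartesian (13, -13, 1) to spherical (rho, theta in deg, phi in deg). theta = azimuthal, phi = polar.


rho = sqrt(13^2 + (-13)^2 + 1^2) = 18.412
theta = atan2(-13, 13) = 315 deg
phi = acos(1/18.412) = 86.8866 deg

rho = 18.412, theta = 315 deg, phi = 86.8866 deg


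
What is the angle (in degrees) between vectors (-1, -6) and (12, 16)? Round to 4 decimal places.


dot = -1*12 + -6*16 = -108
|u| = 6.0828, |v| = 20
cos(angle) = -0.8878
angle = 152.5924 degrees

152.5924 degrees


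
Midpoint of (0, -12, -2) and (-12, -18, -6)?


Midpoint = ((0+-12)/2, (-12+-18)/2, (-2+-6)/2) = (-6, -15, -4)

(-6, -15, -4)


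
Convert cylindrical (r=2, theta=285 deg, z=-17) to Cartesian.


x = 2 * cos(285) = 0.5176
y = 2 * sin(285) = -1.9319
z = -17

(0.5176, -1.9319, -17)


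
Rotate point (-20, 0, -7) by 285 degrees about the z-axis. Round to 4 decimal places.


x' = -20*cos(285) - 0*sin(285) = -5.1764
y' = -20*sin(285) + 0*cos(285) = 19.3185
z' = -7

(-5.1764, 19.3185, -7)


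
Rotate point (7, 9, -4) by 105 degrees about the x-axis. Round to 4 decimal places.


x' = 7
y' = 9*cos(105) - -4*sin(105) = 1.5343
z' = 9*sin(105) + -4*cos(105) = 9.7286

(7, 1.5343, 9.7286)


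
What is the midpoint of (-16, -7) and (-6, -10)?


Midpoint = ((-16+-6)/2, (-7+-10)/2) = (-11, -8.5)

(-11, -8.5)


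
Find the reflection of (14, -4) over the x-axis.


Reflection across x-axis: (x, y) -> (x, -y)
(14, -4) -> (14, 4)

(14, 4)


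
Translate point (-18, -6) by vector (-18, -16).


Translation: (x+dx, y+dy) = (-18+-18, -6+-16) = (-36, -22)

(-36, -22)


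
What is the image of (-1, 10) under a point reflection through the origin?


Reflection through origin: (x, y) -> (-x, -y)
(-1, 10) -> (1, -10)

(1, -10)


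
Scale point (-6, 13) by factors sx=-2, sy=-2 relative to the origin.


Scaling: (x*sx, y*sy) = (-6*-2, 13*-2) = (12, -26)

(12, -26)


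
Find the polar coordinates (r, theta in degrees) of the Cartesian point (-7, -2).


r = sqrt((-7)^2 + (-2)^2) = 7.2801
theta = atan2(-2, -7) = 195.9454 degrees

r = 7.2801, theta = 195.9454 degrees
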